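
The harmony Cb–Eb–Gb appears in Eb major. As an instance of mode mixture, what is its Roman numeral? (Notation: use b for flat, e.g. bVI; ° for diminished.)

bVI

In Eb major scale degree 6 is C; Cb is its lowered form, from Eb minor. Diatonically Eb major has Cm (vi) on that degree; Cb–Eb–Gb is instead the major chord native to Eb minor, so it takes the label bVI.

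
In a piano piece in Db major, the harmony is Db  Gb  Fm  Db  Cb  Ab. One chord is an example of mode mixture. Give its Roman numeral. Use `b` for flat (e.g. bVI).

The diatonic triads in Db major are Db, Ebm, Fm, Gb, Ab, Bbm, Cdim. Of the given chords, Db, Gb, Fm and Ab are diatonic. Cb (Cb–Eb–Gb) is not: scale degree 7 in Db major carries Cdim (vii°). In Db minor the chord on that degree is Cb, so here it functions as bVII, borrowed from the parallel minor.

bVII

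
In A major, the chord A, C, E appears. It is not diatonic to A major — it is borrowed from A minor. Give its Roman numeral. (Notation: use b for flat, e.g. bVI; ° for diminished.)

i

A is scale degree 1 in A major. The diatonic chord on degree 1 would be A (I), but A–C–E is the minor chord from A minor. As a borrowed chord it is labeled i.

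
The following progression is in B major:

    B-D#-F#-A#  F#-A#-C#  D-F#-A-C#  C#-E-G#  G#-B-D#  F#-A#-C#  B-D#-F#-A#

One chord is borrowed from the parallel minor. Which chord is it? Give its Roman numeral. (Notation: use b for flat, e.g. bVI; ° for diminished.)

The diatonic triads in B major are B, C#m, D#m, E, F#, G#m, A#dim. Of the given chords, B–D#–F#–A# = Bmaj7, F#–A#–C# = F#, C#–E–G# = C#m and G#–B–D# = G#m are diatonic. D–F#–A–C# doesn't fit — on degree 3 B major would have D#m (iii). Dmaj7 is the degree-3 chord of B minor, so it is the borrowed bIIImaj7.

bIIImaj7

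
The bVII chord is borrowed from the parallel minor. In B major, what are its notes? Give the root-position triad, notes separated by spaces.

bVII is built on the lowered scale degree 7. In B major degree 7 is A#; lowered it becomes A. Building the major chord from the parallel minor on A: A–C#–E.

A C# E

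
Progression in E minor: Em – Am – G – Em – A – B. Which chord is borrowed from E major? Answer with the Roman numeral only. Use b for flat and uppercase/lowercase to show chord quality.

In E minor (with V from harmonic minor) the diatonic chords are Em, F#dim, G, Am, B, C, D. Em, Am, G and B all belong to that set. But A (A–C#–E) is foreign: the diatonic iv on degree 4 is Am, whereas A comes from E major. It is labeled IV.

IV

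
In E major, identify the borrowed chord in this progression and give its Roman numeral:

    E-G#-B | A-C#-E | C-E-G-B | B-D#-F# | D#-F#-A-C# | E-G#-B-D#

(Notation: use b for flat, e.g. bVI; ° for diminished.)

The diatonic triads in E major are E, F#m, G#m, A, B, C#m, D#dim. E–G#–B = E, A–C#–E = A, B–D#–F# = B, D#–F#–A–C# = D#m7b5 and E–G#–B–D# = Emaj7 all belong to that set. But C–E–G–B is foreign: the diatonic vi on degree 6 is C#m, whereas Cmaj7 comes from E minor. It is labeled bVImaj7.

bVImaj7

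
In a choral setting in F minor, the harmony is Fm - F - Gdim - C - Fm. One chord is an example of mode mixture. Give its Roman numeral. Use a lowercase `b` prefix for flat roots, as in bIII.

The diatonic triads in F minor (with V from harmonic minor) are Fm, Gdim, Ab, Bbm, C, Db, Eb. Fm, Gdim and C are all diatonic. But F (F–A–C) is foreign: the diatonic i on degree 1 is Fm, whereas F comes from F major. It is labeled I.

I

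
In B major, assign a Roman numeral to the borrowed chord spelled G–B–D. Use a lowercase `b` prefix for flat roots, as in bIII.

bVI

G is the lowered form of scale degree 6 in B major (the diatonic degree 6 is G#). G–B–D is a major chord — the form found in B minor, not the diatonic vi (G#m). Borrowed into B major it is written bVI.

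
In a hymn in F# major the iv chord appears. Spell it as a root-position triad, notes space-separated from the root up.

B D F#

iv is built on scale degree 4, which is B in both F# major and its parallel. Stacking thirds in F# minor on B gives B–D–F#.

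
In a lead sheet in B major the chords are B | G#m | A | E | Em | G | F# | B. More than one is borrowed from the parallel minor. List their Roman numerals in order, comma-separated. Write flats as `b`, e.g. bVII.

bVII, iv, bVI

B major has the diatonic set B, C#m, D#m, E, F#, G#m, A#dim. Of the given chords, B, G#m, E and F# are diatonic. But A (A–C#–E) is foreign: the diatonic vii° on degree 7 is A#dim, whereas A comes from B minor. It is labeled bVII. But Em (E–G–B) is foreign: the diatonic IV on degree 4 is E, whereas Em comes from B minor. It is labeled iv. G (G–B–D) is not: scale degree 6 in B major carries G#m (vi). In B minor the chord on that degree is G, so here it functions as bVI, borrowed from the parallel minor.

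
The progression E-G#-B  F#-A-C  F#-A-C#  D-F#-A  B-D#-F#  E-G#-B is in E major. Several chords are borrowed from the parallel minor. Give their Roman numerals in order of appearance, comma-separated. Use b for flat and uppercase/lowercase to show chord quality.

ii°, bVII

In E major the diatonic chords are E, F#m, G#m, A, B, C#m, D#dim. Of the given chords, E–G#–B = E, F#–A–C# = F#m and B–D#–F# = B are diatonic. But F#–A–C is foreign: the diatonic ii on degree 2 is F#m, whereas F#dim comes from E minor. It is labeled ii°. D–F#–A is not: scale degree 7 in E major carries D#dim (vii°). In E minor the chord on that degree is D, so here it functions as bVII, borrowed from the parallel minor.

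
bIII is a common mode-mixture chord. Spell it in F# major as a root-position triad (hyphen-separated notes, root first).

A-C#-E

bIII is built on the lowered scale degree 3. In F# major degree 3 is A#; lowered it becomes A. Stacking thirds in F# minor on A gives A–C#–E.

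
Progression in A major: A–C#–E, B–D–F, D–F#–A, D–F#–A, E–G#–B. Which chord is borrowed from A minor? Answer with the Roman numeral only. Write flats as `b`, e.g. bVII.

The diatonic triads in A major are A, Bm, C#m, D, E, F#m, G#dim. A–C#–E = A, D–F#–A = D and E–G#–B = E all belong to that set. B–D–F is not: scale degree 2 in A major carries Bm (ii). In A minor the chord on that degree is Bdim, so here it functions as ii°, borrowed from the parallel minor.

ii°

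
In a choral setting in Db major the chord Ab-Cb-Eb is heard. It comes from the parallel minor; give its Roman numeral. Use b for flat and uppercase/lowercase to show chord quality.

v

The root Ab is the diatonic 5th degree of Db major; the borrowing shows in the chord quality. Ab–Cb–Eb is a minor chord — the form found in Db minor, not the diatonic V (Ab). Borrowed into Db major it is written v.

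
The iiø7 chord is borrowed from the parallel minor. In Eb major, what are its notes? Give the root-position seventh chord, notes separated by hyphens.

iiø7 is built on scale degree 2, which is F in both Eb major and its parallel. Stacking thirds in Eb minor on F gives F–Ab–Cb–Eb.

F-Ab-Cb-Eb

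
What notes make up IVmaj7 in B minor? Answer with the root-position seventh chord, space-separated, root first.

E G# B D#

IVmaj7 is built on scale degree 4, which is E in both B minor and its parallel. Stacking thirds in B major on E gives E–G#–B–D#.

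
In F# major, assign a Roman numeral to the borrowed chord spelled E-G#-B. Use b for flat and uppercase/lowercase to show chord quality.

The root E is the lowered 7th scale degree — diatonically F# major has E# there. E–G#–B is a major chord — the form found in F# minor, not the diatonic vii° (E#dim). Borrowed into F# major it is written bVII.

bVII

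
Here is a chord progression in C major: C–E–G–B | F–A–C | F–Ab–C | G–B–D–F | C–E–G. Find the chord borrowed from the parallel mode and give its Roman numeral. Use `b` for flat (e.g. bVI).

iv

C major has the diatonic set C, Dm, Em, F, G, Am, Bdim. C–E–G–B = Cmaj7, F–A–C = F, G–B–D–F = G7 and C–E–G = C are all diatonic. F–Ab–C doesn't fit — on degree 4 C major would have F (IV). Fm is the degree-4 chord of C minor, so it is the borrowed iv.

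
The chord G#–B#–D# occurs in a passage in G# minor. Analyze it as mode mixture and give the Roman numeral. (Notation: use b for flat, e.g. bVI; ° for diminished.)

G# is scale degree 1 in G# minor. The diatonic chord on degree 1 would be G#m (i), but G#–B#–D# is the major chord from G# major. As a borrowed chord it is labeled I.

I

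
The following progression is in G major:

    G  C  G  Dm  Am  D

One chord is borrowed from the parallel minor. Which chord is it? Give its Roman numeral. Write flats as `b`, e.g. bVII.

In G major the diatonic chords are G, Am, Bm, C, D, Em, F#dim. G, C, Am and D all belong to that set. But Dm (D–F–A) is foreign: the diatonic V on degree 5 is D, whereas Dm comes from G minor. It is labeled v.

v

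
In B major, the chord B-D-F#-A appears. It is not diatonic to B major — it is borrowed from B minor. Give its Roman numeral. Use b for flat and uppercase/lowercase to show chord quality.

The root B is the diatonic 1st degree of B major; the borrowing shows in the chord quality. Diatonically B major has B (I) on that degree; B–D–F#–A is instead the minor-seventh chord native to B minor, so it takes the label i7.

i7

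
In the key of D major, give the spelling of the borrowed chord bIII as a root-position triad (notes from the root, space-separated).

F A C

The root of bIII is the lowered 3rd degree: F# becomes F. In D minor the chord on F is F–A–C.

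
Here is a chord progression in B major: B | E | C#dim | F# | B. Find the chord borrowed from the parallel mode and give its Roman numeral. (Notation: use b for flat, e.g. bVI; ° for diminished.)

B major has the diatonic set B, C#m, D#m, E, F#, G#m, A#dim. Of the given chords, B, E and F# are diatonic. C#dim (C#–E–G) is not: scale degree 2 in B major carries C#m (ii). In B minor the chord on that degree is C#dim, so here it functions as ii°, borrowed from the parallel minor.

ii°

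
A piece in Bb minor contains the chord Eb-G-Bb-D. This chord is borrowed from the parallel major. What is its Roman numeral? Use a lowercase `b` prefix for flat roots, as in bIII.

IVmaj7

Eb is scale degree 4 in Bb minor. The diatonic chord on degree 4 would be Ebm (iv), but Eb–G–Bb–D is the major-seventh chord from Bb major. As a borrowed chord it is labeled IVmaj7.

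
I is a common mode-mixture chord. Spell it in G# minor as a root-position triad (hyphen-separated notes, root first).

I is built on scale degree 1, which is G# in both G# minor and its parallel. Stacking thirds in G# major on G# gives G#–B#–D#.

G#-B#-D#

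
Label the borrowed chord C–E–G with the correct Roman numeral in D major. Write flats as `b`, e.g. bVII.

C is the lowered form of scale degree 7 in D major (the diatonic degree 7 is C#). Diatonically D major has C#dim (vii°) on that degree; C–E–G is instead the major chord native to D minor, so it takes the label bVII.

bVII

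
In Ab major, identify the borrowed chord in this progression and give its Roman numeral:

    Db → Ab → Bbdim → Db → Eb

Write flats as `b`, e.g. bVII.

ii°

Ab major has the diatonic set Ab, Bbm, Cm, Db, Eb, Fm, Gdim. Db, Ab and Eb all belong to that set. But Bbdim (Bb–Db–Fb) is foreign: the diatonic ii on degree 2 is Bbm, whereas Bbdim comes from Ab minor. It is labeled ii°.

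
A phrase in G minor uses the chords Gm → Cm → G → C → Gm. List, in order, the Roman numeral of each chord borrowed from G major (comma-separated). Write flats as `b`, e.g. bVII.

The diatonic triads in G minor (with V from harmonic minor) are Gm, Adim, Bb, Cm, D, Eb, F. Gm and Cm are both diatonic. G (G–B–D) is not: scale degree 1 in G minor carries Gm (i). In G major the chord on that degree is G, so here it functions as I, borrowed from the parallel major. C (C–E–G) is not: scale degree 4 in G minor carries Cm (iv). In G major the chord on that degree is C, so here it functions as IV, borrowed from the parallel major.

I, IV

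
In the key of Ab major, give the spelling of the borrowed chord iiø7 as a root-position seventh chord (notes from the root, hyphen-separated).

The root, Bb, is scale degree 2 — the same note in Ab major and Ab minor; only the chord quality changes. Building the half-diminished-seventh chord from the parallel minor on Bb: Bb–Db–Fb–Ab.

Bb-Db-Fb-Ab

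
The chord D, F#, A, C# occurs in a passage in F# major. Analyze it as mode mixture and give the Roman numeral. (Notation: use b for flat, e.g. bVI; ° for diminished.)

bVImaj7

D is the lowered form of scale degree 6 in F# major (the diatonic degree 6 is D#). Diatonically F# major has D#m (vi) on that degree; D–F#–A–C# is instead the major-seventh chord native to F# minor, so it takes the label bVImaj7.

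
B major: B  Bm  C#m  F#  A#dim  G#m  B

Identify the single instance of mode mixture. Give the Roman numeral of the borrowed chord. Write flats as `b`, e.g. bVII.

i

The diatonic triads in B major are B, C#m, D#m, E, F#, G#m, A#dim. Of the given chords, B, C#m, F#, A#dim and G#m are diatonic. Bm (B–D–F#) doesn't fit — on degree 1 B major would have B (I). Bm is the degree-1 chord of B minor, so it is the borrowed i.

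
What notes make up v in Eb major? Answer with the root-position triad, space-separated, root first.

Bb Db F

v is built on scale degree 5, which is Bb in both Eb major and its parallel. Building the minor chord from the parallel minor on Bb: Bb–Db–F.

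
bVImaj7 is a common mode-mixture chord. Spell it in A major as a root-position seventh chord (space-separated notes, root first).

bVImaj7 is built on the lowered scale degree 6. In A major degree 6 is F#; lowered it becomes F. In A minor the chord on F is F–A–C–E.

F A C E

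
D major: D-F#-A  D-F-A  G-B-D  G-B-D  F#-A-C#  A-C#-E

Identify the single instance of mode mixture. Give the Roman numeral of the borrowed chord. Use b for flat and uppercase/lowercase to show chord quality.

In D major the diatonic chords are D, Em, F#m, G, A, Bm, C#dim. Of the given chords, D–F#–A = D, G–B–D = G, F#–A–C# = F#m and A–C#–E = A are diatonic. D–F–A is not: scale degree 1 in D major carries D (I). In D minor the chord on that degree is Dm, so here it functions as i, borrowed from the parallel minor.

i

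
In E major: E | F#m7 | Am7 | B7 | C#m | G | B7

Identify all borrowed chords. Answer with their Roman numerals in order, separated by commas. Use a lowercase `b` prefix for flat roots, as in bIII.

The diatonic triads in E major are E, F#m, G#m, A, B, C#m, D#dim. E, F#m7, B7 and C#m all belong to that set. Am7 (A–C–E–G) doesn't fit — on degree 4 E major would have A (IV). Am7 is the degree-4 chord of E minor, so it is the borrowed iv7. G (G–B–D) is not: scale degree 3 in E major carries G#m (iii). In E minor the chord on that degree is G, so here it functions as bIII, borrowed from the parallel minor.

iv7, bIII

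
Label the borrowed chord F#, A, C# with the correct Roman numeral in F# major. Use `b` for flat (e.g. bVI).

i

F# is scale degree 1 in F# major. The diatonic chord on degree 1 would be F# (I), but F#–A–C# is the minor chord from F# minor. As a borrowed chord it is labeled i.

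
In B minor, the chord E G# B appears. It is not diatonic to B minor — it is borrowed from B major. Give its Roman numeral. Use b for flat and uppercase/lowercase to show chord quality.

E is scale degree 4 in B minor. Diatonically B minor has Em (iv) on that degree; E–G#–B is instead the major chord native to B major, so it takes the label IV.

IV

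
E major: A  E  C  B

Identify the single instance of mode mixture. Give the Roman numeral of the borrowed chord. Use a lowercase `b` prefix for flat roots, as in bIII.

In E major the diatonic chords are E, F#m, G#m, A, B, C#m, D#dim. A, E and B all belong to that set. C (C–E–G) doesn't fit — on degree 6 E major would have C#m (vi). C is the degree-6 chord of E minor, so it is the borrowed bVI.

bVI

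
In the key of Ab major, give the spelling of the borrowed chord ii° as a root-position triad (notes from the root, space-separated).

The root, Bb, is scale degree 2 — the same note in Ab major and Ab minor; only the chord quality changes. Stacking thirds in Ab minor on Bb gives Bb–Db–Fb.

Bb Db Fb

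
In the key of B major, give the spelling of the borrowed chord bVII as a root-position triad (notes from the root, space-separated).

A C# E

The root of bVII is the lowered 7th degree: A# becomes A. Building the major chord from the parallel minor on A: A–C#–E.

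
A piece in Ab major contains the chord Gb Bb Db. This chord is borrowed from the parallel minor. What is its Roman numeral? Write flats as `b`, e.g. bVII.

The root Gb is the lowered 7th scale degree — diatonically Ab major has G there. Diatonically Ab major has Gdim (vii°) on that degree; Gb–Bb–Db is instead the major chord native to Ab minor, so it takes the label bVII.

bVII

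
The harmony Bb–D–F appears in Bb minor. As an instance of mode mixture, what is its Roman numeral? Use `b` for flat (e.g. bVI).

Bb is scale degree 1 in Bb minor. Diatonically Bb minor has Bbm (i) on that degree; Bb–D–F is instead the major chord native to Bb major, so it takes the label I.

I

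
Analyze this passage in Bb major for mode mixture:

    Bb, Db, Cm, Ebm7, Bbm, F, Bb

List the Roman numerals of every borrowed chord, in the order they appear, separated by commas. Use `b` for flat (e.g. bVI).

The diatonic triads in Bb major are Bb, Cm, Dm, Eb, F, Gm, Adim. Bb, Cm and F are all diatonic. Db (Db–F–Ab) is not: scale degree 3 in Bb major carries Dm (iii). In Bb minor the chord on that degree is Db, so here it functions as bIII, borrowed from the parallel minor. Ebm7 (Eb–Gb–Bb–Db) is not: scale degree 4 in Bb major carries Eb (IV). In Bb minor the chord on that degree is Ebm7, so here it functions as iv7, borrowed from the parallel minor. But Bbm (Bb–Db–F) is foreign: the diatonic I on degree 1 is Bb, whereas Bbm comes from Bb minor. It is labeled i.

bIII, iv7, i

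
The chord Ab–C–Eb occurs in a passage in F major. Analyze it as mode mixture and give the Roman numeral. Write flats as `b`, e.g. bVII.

Ab is the lowered form of scale degree 3 in F major (the diatonic degree 3 is A). Diatonically F major has Am (iii) on that degree; Ab–C–Eb is instead the major chord native to F minor, so it takes the label bIII.

bIII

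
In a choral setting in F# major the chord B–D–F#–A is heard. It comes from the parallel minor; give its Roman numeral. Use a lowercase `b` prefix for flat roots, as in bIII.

iv7

B is scale degree 4 in F# major. The diatonic chord on degree 4 would be B (IV), but B–D–F#–A is the minor-seventh chord from F# minor. As a borrowed chord it is labeled iv7.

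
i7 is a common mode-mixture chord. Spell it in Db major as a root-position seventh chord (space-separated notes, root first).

Db Fb Ab Cb

i7 is built on scale degree 1, which is Db in both Db major and its parallel. In Db minor the chord on Db is Db–Fb–Ab–Cb.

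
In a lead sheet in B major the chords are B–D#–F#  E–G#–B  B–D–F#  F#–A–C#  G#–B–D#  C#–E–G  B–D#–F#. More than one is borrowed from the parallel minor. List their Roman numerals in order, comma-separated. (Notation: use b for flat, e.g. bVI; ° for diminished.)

B major has the diatonic set B, C#m, D#m, E, F#, G#m, A#dim. B–D#–F# = B, E–G#–B = E and G#–B–D# = G#m are all diatonic. B–D–F# is not: scale degree 1 in B major carries B (I). In B minor the chord on that degree is Bm, so here it functions as i, borrowed from the parallel minor. F#–A–C# doesn't fit — on degree 5 B major would have F# (V). F#m is the degree-5 chord of B minor, so it is the borrowed v. But C#–E–G is foreign: the diatonic ii on degree 2 is C#m, whereas C#dim comes from B minor. It is labeled ii°.

i, v, ii°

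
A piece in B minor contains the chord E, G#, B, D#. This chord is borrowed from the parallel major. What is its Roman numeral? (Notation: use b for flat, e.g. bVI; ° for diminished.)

IVmaj7

E is scale degree 4 in B minor. Diatonically B minor has Em (iv) on that degree; E–G#–B–D# is instead the major-seventh chord native to B major, so it takes the label IVmaj7.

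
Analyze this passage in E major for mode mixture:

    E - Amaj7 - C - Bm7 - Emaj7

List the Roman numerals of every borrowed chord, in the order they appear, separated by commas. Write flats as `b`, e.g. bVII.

In E major the diatonic chords are E, F#m, G#m, A, B, C#m, D#dim. E, Amaj7 and Emaj7 are all diatonic. C (C–E–G) doesn't fit — on degree 6 E major would have C#m (vi). C is the degree-6 chord of E minor, so it is the borrowed bVI. Bm7 (B–D–F#–A) doesn't fit — on degree 5 E major would have B (V). Bm7 is the degree-5 chord of E minor, so it is the borrowed v7.

bVI, v7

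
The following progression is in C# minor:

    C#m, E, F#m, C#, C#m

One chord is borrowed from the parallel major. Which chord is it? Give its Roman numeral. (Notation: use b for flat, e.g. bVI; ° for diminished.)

I

C# minor has the diatonic set C#m, D#dim, E, F#m, G#, A, B (with V from harmonic minor). Of the given chords, C#m, E and F#m are diatonic. C# (C#–E#–G#) is not: scale degree 1 in C# minor carries C#m (i). In C# major the chord on that degree is C#, so here it functions as I, borrowed from the parallel major.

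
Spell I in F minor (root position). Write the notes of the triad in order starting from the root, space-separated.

I is built on scale degree 1, which is F in both F minor and its parallel. Building the major chord from the parallel major on F: F–A–C.

F A C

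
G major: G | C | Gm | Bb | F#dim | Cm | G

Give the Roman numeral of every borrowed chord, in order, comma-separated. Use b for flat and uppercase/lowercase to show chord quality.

i, bIII, iv

The diatonic triads in G major are G, Am, Bm, C, D, Em, F#dim. Of the given chords, G, C and F#dim are diatonic. Gm (G–Bb–D) is not: scale degree 1 in G major carries G (I). In G minor the chord on that degree is Gm, so here it functions as i, borrowed from the parallel minor. Bb (Bb–D–F) doesn't fit — on degree 3 G major would have Bm (iii). Bb is the degree-3 chord of G minor, so it is the borrowed bIII. Cm (C–Eb–G) doesn't fit — on degree 4 G major would have C (IV). Cm is the degree-4 chord of G minor, so it is the borrowed iv.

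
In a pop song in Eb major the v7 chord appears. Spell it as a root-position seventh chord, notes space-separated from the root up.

The root, Bb, is scale degree 5 — the same note in Eb major and Eb minor; only the chord quality changes. Stacking thirds in Eb minor on Bb gives Bb–Db–F–Ab.

Bb Db F Ab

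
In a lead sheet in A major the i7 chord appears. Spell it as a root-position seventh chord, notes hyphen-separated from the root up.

A-C-E-G

i7 is built on scale degree 1, which is A in both A major and its parallel. In A minor the chord on A is A–C–E–G.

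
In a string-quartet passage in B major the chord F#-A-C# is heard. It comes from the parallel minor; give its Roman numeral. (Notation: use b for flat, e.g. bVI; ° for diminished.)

The root F# is the diatonic 5th degree of B major; the borrowing shows in the chord quality. The diatonic chord on degree 5 would be F# (V), but F#–A–C# is the minor chord from B minor. As a borrowed chord it is labeled v.

v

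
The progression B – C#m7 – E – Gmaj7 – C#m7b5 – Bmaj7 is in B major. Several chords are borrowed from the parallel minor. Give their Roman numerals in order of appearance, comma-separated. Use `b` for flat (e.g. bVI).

B major has the diatonic set B, C#m, D#m, E, F#, G#m, A#dim. Of the given chords, B, C#m7, E and Bmaj7 are diatonic. Gmaj7 (G–B–D–F#) is not: scale degree 6 in B major carries G#m (vi). In B minor the chord on that degree is Gmaj7, so here it functions as bVImaj7, borrowed from the parallel minor. C#m7b5 (C#–E–G–B) is not: scale degree 2 in B major carries C#m (ii). In B minor the chord on that degree is C#m7b5, so here it functions as iiø7, borrowed from the parallel minor.

bVImaj7, iiø7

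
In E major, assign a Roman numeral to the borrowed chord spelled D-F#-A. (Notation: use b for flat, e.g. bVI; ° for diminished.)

The root D is the lowered 7th scale degree — diatonically E major has D# there. D–F#–A is a major chord — the form found in E minor, not the diatonic vii° (D#dim). Borrowed into E major it is written bVII.

bVII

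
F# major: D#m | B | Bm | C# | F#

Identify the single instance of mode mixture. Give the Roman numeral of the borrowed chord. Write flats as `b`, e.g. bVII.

In F# major the diatonic chords are F#, G#m, A#m, B, C#, D#m, E#dim. D#m, B, C# and F# are all diatonic. Bm (B–D–F#) doesn't fit — on degree 4 F# major would have B (IV). Bm is the degree-4 chord of F# minor, so it is the borrowed iv.

iv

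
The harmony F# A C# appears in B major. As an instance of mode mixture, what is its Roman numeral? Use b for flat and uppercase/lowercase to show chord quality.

The root F# is the diatonic 5th degree of B major; the borrowing shows in the chord quality. Diatonically B major has F# (V) on that degree; F#–A–C# is instead the minor chord native to B minor, so it takes the label v.

v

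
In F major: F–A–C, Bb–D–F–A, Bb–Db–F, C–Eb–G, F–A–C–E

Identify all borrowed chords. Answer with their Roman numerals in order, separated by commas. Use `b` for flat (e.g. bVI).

In F major the diatonic chords are F, Gm, Am, Bb, C, Dm, Edim. Of the given chords, F–A–C = F, Bb–D–F–A = Bbmaj7 and F–A–C–E = Fmaj7 are diatonic. But Bb–Db–F is foreign: the diatonic IV on degree 4 is Bb, whereas Bbm comes from F minor. It is labeled iv. But C–Eb–G is foreign: the diatonic V on degree 5 is C, whereas Cm comes from F minor. It is labeled v.

iv, v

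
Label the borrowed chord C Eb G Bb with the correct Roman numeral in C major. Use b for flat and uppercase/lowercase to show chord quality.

i7

C is scale degree 1 in C major. The diatonic chord on degree 1 would be C (I), but C–Eb–G–Bb is the minor-seventh chord from C minor. As a borrowed chord it is labeled i7.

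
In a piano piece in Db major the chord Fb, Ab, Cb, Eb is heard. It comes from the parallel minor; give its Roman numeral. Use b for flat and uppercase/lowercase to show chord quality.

bIIImaj7

In Db major scale degree 3 is F; Fb is its lowered form, from Db minor. Diatonically Db major has Fm (iii) on that degree; Fb–Ab–Cb–Eb is instead the major-seventh chord native to Db minor, so it takes the label bIIImaj7.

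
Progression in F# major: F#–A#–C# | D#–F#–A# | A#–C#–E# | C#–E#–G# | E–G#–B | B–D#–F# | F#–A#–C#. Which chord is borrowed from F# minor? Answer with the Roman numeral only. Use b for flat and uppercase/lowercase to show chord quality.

F# major has the diatonic set F#, G#m, A#m, B, C#, D#m, E#dim. F#–A#–C# = F#, D#–F#–A# = D#m, A#–C#–E# = A#m, C#–E#–G# = C# and B–D#–F# = B all belong to that set. E–G#–B is not: scale degree 7 in F# major carries E#dim (vii°). In F# minor the chord on that degree is E, so here it functions as bVII, borrowed from the parallel minor.

bVII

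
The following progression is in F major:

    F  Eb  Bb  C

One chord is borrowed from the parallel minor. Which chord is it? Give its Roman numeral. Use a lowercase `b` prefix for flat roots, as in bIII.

F major has the diatonic set F, Gm, Am, Bb, C, Dm, Edim. Of the given chords, F, Bb and C are diatonic. Eb (Eb–G–Bb) doesn't fit — on degree 7 F major would have Edim (vii°). Eb is the degree-7 chord of F minor, so it is the borrowed bVII.

bVII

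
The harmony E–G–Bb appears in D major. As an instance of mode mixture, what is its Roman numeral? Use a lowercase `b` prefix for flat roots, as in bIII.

ii°

E is scale degree 2 in D major. Diatonically D major has Em (ii) on that degree; E–G–Bb is instead the diminished chord native to D minor, so it takes the label ii°.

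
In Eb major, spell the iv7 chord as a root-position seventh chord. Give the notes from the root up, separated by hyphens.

Ab-Cb-Eb-Gb

The root, Ab, is scale degree 4 — the same note in Eb major and Eb minor; only the chord quality changes. Building the minor-seventh chord from the parallel minor on Ab: Ab–Cb–Eb–Gb.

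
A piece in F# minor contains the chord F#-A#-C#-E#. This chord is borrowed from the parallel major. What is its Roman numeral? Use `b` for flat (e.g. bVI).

The root F# is the diatonic 1st degree of F# minor; the borrowing shows in the chord quality. Diatonically F# minor has F#m (i) on that degree; F#–A#–C#–E# is instead the major-seventh chord native to F# major, so it takes the label Imaj7.

Imaj7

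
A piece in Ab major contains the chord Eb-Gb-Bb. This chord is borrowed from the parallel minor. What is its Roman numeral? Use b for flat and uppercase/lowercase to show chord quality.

The root Eb is the diatonic 5th degree of Ab major; the borrowing shows in the chord quality. Diatonically Ab major has Eb (V) on that degree; Eb–Gb–Bb is instead the minor chord native to Ab minor, so it takes the label v.

v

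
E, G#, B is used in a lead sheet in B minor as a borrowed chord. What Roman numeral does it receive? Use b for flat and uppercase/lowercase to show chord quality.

E is scale degree 4 in B minor. E–G#–B is a major chord — the form found in B major, not the diatonic iv (Em). Borrowed into B minor it is written IV.

IV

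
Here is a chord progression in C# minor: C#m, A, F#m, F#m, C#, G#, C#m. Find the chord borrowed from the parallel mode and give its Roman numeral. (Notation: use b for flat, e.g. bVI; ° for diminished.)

I

C# minor has the diatonic set C#m, D#dim, E, F#m, G#, A, B (with V from harmonic minor). Of the given chords, C#m, A, F#m and G# are diatonic. C# (C#–E#–G#) doesn't fit — on degree 1 C# minor would have C#m (i). C# is the degree-1 chord of C# major, so it is the borrowed I.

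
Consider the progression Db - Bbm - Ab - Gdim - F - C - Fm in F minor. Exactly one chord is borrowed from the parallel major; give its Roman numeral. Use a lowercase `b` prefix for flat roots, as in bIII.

I

In F minor (with V from harmonic minor) the diatonic chords are Fm, Gdim, Ab, Bbm, C, Db, Eb. Db, Bbm, Ab, Gdim, C and Fm all belong to that set. F (F–A–C) doesn't fit — on degree 1 F minor would have Fm (i). F is the degree-1 chord of F major, so it is the borrowed I.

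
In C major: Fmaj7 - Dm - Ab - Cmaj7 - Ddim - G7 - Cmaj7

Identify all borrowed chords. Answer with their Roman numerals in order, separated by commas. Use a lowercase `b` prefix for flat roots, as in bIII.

bVI, ii°

In C major the diatonic chords are C, Dm, Em, F, G, Am, Bdim. Fmaj7, Dm, Cmaj7 and G7 all belong to that set. Ab (Ab–C–Eb) is not: scale degree 6 in C major carries Am (vi). In C minor the chord on that degree is Ab, so here it functions as bVI, borrowed from the parallel minor. Ddim (D–F–Ab) is not: scale degree 2 in C major carries Dm (ii). In C minor the chord on that degree is Ddim, so here it functions as ii°, borrowed from the parallel minor.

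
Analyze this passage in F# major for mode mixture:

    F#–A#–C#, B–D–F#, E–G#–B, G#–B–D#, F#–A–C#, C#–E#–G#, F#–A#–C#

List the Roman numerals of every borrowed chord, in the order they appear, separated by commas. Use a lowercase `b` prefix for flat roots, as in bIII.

iv, bVII, i

The diatonic triads in F# major are F#, G#m, A#m, B, C#, D#m, E#dim. F#–A#–C# = F#, G#–B–D# = G#m and C#–E#–G# = C# are all diatonic. B–D–F# doesn't fit — on degree 4 F# major would have B (IV). Bm is the degree-4 chord of F# minor, so it is the borrowed iv. E–G#–B doesn't fit — on degree 7 F# major would have E#dim (vii°). E is the degree-7 chord of F# minor, so it is the borrowed bVII. F#–A–C# doesn't fit — on degree 1 F# major would have F# (I). F#m is the degree-1 chord of F# minor, so it is the borrowed i.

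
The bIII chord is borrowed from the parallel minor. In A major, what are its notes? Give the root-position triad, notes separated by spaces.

The root of bIII is the lowered 3rd degree: C# becomes C. In A minor the chord on C is C–E–G.

C E G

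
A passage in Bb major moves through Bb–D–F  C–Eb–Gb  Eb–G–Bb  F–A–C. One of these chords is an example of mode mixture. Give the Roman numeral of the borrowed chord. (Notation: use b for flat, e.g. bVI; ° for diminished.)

ii°

In Bb major the diatonic chords are Bb, Cm, Dm, Eb, F, Gm, Adim. Bb–D–F = Bb, Eb–G–Bb = Eb and F–A–C = F are all diatonic. C–Eb–Gb doesn't fit — on degree 2 Bb major would have Cm (ii). Cdim is the degree-2 chord of Bb minor, so it is the borrowed ii°.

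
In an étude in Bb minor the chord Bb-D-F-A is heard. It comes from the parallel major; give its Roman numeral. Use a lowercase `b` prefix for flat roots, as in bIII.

Bb is scale degree 1 in Bb minor. Bb–D–F–A is a major-seventh chord — the form found in Bb major, not the diatonic i (Bbm). Borrowed into Bb minor it is written Imaj7.

Imaj7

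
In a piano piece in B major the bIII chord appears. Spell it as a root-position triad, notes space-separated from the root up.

The root of bIII is the lowered 3rd degree: D# becomes D. In B minor the chord on D is D–F#–A.

D F# A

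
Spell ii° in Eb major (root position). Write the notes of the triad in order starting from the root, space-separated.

The root, F, is scale degree 2 — the same note in Eb major and Eb minor; only the chord quality changes. Building the diminished chord from the parallel minor on F: F–Ab–Cb.

F Ab Cb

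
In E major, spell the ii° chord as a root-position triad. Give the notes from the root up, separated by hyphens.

F#-A-C

ii° is built on scale degree 2, which is F# in both E major and its parallel. Stacking thirds in E minor on F# gives F#–A–C.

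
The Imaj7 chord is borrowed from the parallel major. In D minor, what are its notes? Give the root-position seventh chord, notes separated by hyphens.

The root, D, is scale degree 1 — the same note in D minor and D major; only the chord quality changes. Stacking thirds in D major on D gives D–F#–A–C#.

D-F#-A-C#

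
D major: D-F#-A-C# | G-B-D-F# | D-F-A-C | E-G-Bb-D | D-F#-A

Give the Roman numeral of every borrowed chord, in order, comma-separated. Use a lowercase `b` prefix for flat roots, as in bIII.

i7, iiø7

The diatonic triads in D major are D, Em, F#m, G, A, Bm, C#dim. Of the given chords, D–F#–A–C# = Dmaj7, G–B–D–F# = Gmaj7 and D–F#–A = D are diatonic. D–F–A–C is not: scale degree 1 in D major carries D (I). In D minor the chord on that degree is Dm7, so here it functions as i7, borrowed from the parallel minor. E–G–Bb–D is not: scale degree 2 in D major carries Em (ii). In D minor the chord on that degree is Em7b5, so here it functions as iiø7, borrowed from the parallel minor.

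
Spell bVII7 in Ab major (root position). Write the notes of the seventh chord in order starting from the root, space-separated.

Scale degree 7 in Ab major is G. bVII7 uses the lowered form, Gb, taken from Ab minor. In Ab minor the chord on Gb is Gb–Bb–Db–Fb.

Gb Bb Db Fb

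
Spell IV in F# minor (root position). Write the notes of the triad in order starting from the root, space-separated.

IV is built on scale degree 4, which is B in both F# minor and its parallel. Building the major chord from the parallel major on B: B–D#–F#.

B D# F#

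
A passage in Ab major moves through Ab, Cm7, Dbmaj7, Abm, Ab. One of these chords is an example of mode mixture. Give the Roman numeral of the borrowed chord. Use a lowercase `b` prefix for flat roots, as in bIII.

The diatonic triads in Ab major are Ab, Bbm, Cm, Db, Eb, Fm, Gdim. Of the given chords, Ab, Cm7 and Dbmaj7 are diatonic. But Abm (Ab–Cb–Eb) is foreign: the diatonic I on degree 1 is Ab, whereas Abm comes from Ab minor. It is labeled i.

i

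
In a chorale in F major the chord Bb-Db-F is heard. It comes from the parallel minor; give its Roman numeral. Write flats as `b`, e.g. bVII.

iv

The root Bb is the diatonic 4th degree of F major; the borrowing shows in the chord quality. Bb–Db–F is a minor chord — the form found in F minor, not the diatonic IV (Bb). Borrowed into F major it is written iv.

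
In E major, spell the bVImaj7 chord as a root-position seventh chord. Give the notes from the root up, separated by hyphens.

Scale degree 6 in E major is C#. bVImaj7 uses the lowered form, C, taken from E minor. Building the major-seventh chord from the parallel minor on C: C–E–G–B.

C-E-G-B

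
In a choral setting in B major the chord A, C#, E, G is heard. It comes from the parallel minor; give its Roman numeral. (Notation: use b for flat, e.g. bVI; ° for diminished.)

bVII7

The root A is the lowered 7th scale degree — diatonically B major has A# there. A–C#–E–G is a dominant-seventh chord — the form found in B minor, not the diatonic vii° (A#dim). Borrowed into B major it is written bVII7.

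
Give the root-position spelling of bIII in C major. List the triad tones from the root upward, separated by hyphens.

Eb-G-Bb

The root of bIII is the lowered 3rd degree: E becomes Eb. Stacking thirds in C minor on Eb gives Eb–G–Bb.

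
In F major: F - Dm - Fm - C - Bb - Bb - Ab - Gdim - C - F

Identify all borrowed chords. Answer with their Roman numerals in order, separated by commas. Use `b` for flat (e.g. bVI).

The diatonic triads in F major are F, Gm, Am, Bb, C, Dm, Edim. Of the given chords, F, Dm, C and Bb are diatonic. But Fm (F–Ab–C) is foreign: the diatonic I on degree 1 is F, whereas Fm comes from F minor. It is labeled i. Ab (Ab–C–Eb) is not: scale degree 3 in F major carries Am (iii). In F minor the chord on that degree is Ab, so here it functions as bIII, borrowed from the parallel minor. Gdim (G–Bb–Db) is not: scale degree 2 in F major carries Gm (ii). In F minor the chord on that degree is Gdim, so here it functions as ii°, borrowed from the parallel minor.

i, bIII, ii°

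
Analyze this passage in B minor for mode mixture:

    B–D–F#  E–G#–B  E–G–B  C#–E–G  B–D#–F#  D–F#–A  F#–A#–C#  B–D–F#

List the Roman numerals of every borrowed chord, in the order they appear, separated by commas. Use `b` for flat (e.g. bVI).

The diatonic triads in B minor (with V from harmonic minor) are Bm, C#dim, D, Em, F#, G, A. Of the given chords, B–D–F# = Bm, E–G–B = Em, C#–E–G = C#dim, D–F#–A = D and F#–A#–C# = F# are diatonic. E–G#–B doesn't fit — on degree 4 B minor would have Em (iv). E is the degree-4 chord of B major, so it is the borrowed IV. B–D#–F# is not: scale degree 1 in B minor carries Bm (i). In B major the chord on that degree is B, so here it functions as I, borrowed from the parallel major.

IV, I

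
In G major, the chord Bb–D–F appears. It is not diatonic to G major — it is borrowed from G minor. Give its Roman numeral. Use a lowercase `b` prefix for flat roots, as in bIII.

bIII

Bb is the lowered form of scale degree 3 in G major (the diatonic degree 3 is B). Diatonically G major has Bm (iii) on that degree; Bb–D–F is instead the major chord native to G minor, so it takes the label bIII.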